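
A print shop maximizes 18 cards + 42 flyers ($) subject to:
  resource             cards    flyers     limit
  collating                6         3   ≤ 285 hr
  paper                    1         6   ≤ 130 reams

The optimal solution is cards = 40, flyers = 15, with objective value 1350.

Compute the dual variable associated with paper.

Both collating and paper are binding at x*.
The binding rows give the dual system: 6·y_collating + 1·y_paper = 18 and 3·y_collating + 6·y_paper = 42.
Solving: y_collating = 2, y_paper = 6.
Shadow price of paper = 6.

6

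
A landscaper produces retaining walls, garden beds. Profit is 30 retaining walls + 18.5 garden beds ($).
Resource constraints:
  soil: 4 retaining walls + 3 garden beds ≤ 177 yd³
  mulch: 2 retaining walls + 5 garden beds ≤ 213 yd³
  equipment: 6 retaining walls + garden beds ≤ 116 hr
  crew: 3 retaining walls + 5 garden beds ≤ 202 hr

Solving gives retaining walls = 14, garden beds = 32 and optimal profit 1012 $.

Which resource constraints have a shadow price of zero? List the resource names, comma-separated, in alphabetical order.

mulch, soil

soil: 152/177 (slack 25)
mulch: 188/213 (slack 25)
equipment: 116/116 (binding)
crew: 202/202 (binding)
By complementary slackness, a constraint with positive slack has shadow price 0 → mulch, soil.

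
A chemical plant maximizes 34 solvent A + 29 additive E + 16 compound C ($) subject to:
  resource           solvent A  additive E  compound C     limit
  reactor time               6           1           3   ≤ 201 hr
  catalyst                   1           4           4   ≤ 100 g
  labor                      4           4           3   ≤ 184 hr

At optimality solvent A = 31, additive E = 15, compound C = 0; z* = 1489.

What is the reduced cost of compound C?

-8

At the optimum: reactor time uses 201 of 201 (binding); catalyst uses 91 of 100 (slack = 9); labor uses 184 of 184 (binding).
Slack constraints have shadow price 0 (complementary slackness).
Dual feasibility on the basic columns requires 6·y_reactor time + 4·y_labor = 34, 1·y_reactor time + 4·y_labor = 29.
This yields shadow prices y_reactor time = 1, y_labor = 7.
Reduced cost of compound C: c₃ − yᵀa₃ = 16 − (1·3 + 7·3) = 16 − 24 = -8.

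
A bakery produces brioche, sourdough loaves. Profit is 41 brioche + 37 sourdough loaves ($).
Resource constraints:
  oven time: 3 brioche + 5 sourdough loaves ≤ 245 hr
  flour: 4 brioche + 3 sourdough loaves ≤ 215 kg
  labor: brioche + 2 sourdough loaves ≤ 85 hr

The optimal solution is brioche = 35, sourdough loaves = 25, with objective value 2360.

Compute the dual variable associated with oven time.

Check each constraint at x*: oven time 230/245 (slack 15); flour 215/215 (tight); labor 85/85 (tight).
Slack constraints have shadow price 0 (complementary slackness).
The binding rows give the dual system: 4·y_flour + 1·y_labor = 41 and 3·y_flour + 2·y_labor = 37.
Solving: y_flour = 9, y_labor = 5.
Shadow price of oven time = 0.

0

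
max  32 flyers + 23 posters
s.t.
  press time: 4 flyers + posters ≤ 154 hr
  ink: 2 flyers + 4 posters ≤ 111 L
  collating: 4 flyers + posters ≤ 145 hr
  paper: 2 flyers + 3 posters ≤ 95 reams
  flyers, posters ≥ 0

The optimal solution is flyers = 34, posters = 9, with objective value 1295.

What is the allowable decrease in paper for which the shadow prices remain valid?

Binding constraints: collating, paper. The basis is B = [[4,1],[2,3]] with det 10.
Per unit decrease in paper, x* moves by d = (0.1, -0.4).
The basis stays optimal until posters reaches 0; allowable decrease = 22.5 reams.

22.5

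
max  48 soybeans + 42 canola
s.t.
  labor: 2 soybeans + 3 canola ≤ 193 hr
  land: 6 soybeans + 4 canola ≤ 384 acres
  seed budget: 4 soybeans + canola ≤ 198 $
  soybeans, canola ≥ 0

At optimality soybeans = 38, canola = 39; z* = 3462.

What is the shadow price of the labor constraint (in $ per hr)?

6

Check each constraint at x*: labor 193/193 (tight); land 384/384 (tight); seed budget 191/198 (slack 7).
By complementary slackness, y = 0 for the non-binding constraint.
Dual feasibility on the basic columns requires 2·y_labor + 6·y_land = 48, 3·y_labor + 4·y_land = 42.
Solving: y_labor = 6, y_land = 6.
Shadow price of labor = 6.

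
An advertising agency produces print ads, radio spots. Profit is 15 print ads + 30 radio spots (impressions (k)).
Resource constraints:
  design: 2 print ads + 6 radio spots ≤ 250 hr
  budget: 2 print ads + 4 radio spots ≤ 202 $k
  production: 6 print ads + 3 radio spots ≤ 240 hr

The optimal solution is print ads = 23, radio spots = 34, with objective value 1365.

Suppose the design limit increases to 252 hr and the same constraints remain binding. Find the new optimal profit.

Binding: design and production. Non-binding: budget (20 unused).
By complementary slackness, y = 0 for the non-binding constraint.
Dual feasibility on the basic columns requires 2·y_design + 6·y_production = 15, 6·y_design + 3·y_production = 30.
→ y_design = 4.5 and y_production = 1.
Δz = y_design·Δb = 4.5 × (2) = 9, so new z* = 1365 + 9 = 1374.

1374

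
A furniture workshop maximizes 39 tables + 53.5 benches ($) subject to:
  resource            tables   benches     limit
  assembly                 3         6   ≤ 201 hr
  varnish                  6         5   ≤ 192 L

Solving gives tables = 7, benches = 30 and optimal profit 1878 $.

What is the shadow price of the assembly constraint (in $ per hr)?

At the optimum: assembly uses 201 of 201 (binding); varnish uses 192 of 192 (binding).
Dual feasibility on the basic columns requires 3·y_assembly + 6·y_varnish = 39, 6·y_assembly + 5·y_varnish = 53.5.
This yields shadow prices y_assembly = 6, y_varnish = 3.5.
Shadow price of assembly = 6.

6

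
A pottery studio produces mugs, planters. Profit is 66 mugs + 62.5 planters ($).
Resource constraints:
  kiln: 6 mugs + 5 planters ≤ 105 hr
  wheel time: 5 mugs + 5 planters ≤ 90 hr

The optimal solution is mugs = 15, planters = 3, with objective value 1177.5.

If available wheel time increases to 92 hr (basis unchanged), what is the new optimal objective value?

Both kiln and wheel time are binding at x*.
From A_Bᵀ y = c: 6·y_kiln + 5·y_wheel time = 66; 5·y_kiln + 5·y_wheel time = 62.5.
This yields shadow prices y_kiln = 3.5, y_wheel time = 9.
Δz = y_wheel time·Δb = 9 × (2) = 18, so new z* = 1177.5 + 18 = 1195.5.

1195.5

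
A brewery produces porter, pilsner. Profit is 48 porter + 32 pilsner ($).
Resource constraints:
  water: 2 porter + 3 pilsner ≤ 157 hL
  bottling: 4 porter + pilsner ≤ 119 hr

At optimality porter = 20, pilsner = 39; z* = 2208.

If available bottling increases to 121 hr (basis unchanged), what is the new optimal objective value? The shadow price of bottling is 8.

Δb = 2, so new z* = 2208 + (8)·(2) = 2208 + 16 = 2224.

2224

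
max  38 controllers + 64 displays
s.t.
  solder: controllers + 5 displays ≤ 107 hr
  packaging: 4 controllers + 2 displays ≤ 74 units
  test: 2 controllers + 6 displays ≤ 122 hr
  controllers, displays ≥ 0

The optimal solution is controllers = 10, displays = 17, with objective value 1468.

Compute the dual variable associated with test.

Check each constraint at x*: solder 95/107 (slack 12); packaging 74/74 (tight); test 122/122 (tight).
By complementary slackness, y = 0 for the non-binding constraint.
From A_Bᵀ y = c: 4·y_packaging + 2·y_test = 38; 2·y_packaging + 6·y_test = 64.
→ y_packaging = 5 and y_test = 9.
Shadow price of test = 9.

9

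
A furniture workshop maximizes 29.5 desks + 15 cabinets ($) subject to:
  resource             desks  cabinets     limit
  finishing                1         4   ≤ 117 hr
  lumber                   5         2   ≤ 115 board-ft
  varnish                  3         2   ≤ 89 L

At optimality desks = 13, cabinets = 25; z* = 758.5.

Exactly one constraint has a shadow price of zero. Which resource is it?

finishing: 113/117 (slack 4)
lumber: 115/115 (binding)
varnish: 89/89 (binding)
By complementary slackness, a constraint with positive slack has shadow price 0 → finishing.

finishing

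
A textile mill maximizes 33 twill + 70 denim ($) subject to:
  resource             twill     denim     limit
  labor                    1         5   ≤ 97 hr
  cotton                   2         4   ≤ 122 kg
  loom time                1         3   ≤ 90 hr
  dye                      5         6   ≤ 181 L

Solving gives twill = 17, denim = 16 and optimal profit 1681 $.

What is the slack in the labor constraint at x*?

labor used = 1·17 + 5·16 = 97; slack = 97 − 97 = 0.

0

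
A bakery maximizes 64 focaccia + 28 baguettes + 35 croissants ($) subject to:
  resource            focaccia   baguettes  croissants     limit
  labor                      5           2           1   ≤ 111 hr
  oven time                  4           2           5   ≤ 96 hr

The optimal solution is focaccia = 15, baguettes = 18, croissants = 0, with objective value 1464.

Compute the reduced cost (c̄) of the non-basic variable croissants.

At the optimum: labor uses 111 of 111 (binding); oven time uses 96 of 96 (binding).
The binding rows give the dual system: 5·y_labor + 4·y_oven time = 64 and 2·y_labor + 2·y_oven time = 28.
This yields shadow prices y_labor = 8, y_oven time = 6.
Reduced cost of croissants: c₃ − yᵀa₃ = 35 − (8·1 + 6·5) = 35 − 38 = -3.

-3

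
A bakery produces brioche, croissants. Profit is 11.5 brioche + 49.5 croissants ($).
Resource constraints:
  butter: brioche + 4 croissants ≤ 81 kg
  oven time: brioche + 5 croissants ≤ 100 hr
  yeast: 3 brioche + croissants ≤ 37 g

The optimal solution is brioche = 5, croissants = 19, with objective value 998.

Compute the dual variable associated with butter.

Check each constraint at x*: butter 81/81 (tight); oven time 100/100 (tight); yeast 34/37 (slack 3).
Slack constraints have shadow price 0 (complementary slackness).
Dual feasibility on the basic columns requires 1·y_butter + 1·y_oven time = 11.5, 4·y_butter + 5·y_oven time = 49.5.
→ y_butter = 8 and y_oven time = 3.5.
Shadow price of butter = 8.

8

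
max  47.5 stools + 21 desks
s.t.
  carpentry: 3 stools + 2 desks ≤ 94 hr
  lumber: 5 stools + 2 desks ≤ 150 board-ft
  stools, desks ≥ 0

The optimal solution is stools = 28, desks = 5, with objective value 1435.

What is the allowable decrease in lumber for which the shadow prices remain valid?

56

Binding constraints: carpentry, lumber. The basis is B = [[3,2],[5,2]] with det -4.
Per unit decrease in lumber, x* moves by d = (-0.5, 0.75).
The basis stays optimal until stools reaches 0; allowable decrease = 56 board-ft.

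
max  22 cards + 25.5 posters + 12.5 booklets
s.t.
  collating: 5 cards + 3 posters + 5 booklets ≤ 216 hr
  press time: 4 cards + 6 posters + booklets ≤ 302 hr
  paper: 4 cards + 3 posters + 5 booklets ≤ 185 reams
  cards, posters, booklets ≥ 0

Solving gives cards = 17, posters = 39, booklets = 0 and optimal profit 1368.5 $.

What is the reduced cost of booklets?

-3

Check each constraint at x*: collating 202/216 (slack 14); press time 302/302 (tight); paper 185/185 (tight).
By complementary slackness, y = 0 for the non-binding constraint.
The binding rows give the dual system: 4·y_press time + 4·y_paper = 22 and 6·y_press time + 3·y_paper = 25.5.
This yields shadow prices y_press time = 3, y_paper = 2.5.
Reduced cost of booklets: c₃ − yᵀa₃ = 12.5 − (3·1 + 2.5·5) = 12.5 − 15.5 = -3.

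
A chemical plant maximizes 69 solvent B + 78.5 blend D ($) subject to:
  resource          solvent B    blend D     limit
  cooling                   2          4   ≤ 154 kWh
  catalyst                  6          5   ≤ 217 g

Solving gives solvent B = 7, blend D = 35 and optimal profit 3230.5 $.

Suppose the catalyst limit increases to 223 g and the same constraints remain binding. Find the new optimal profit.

At the optimum: cooling uses 154 of 154 (binding); catalyst uses 217 of 217 (binding).
Dual feasibility on the basic columns requires 2·y_cooling + 6·y_catalyst = 69, 4·y_cooling + 5·y_catalyst = 78.5.
Solving: y_cooling = 9, y_catalyst = 8.5.
Δz = y_catalyst·Δb = 8.5 × (6) = 51, so new z* = 3230.5 + 51 = 3281.5.

3281.5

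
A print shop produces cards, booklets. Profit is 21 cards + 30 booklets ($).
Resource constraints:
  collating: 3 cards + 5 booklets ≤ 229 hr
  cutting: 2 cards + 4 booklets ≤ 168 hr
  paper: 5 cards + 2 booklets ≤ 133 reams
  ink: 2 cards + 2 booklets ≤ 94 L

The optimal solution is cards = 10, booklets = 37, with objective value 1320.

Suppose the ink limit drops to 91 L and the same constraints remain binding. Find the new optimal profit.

At the optimum: collating uses 215 of 229 (slack = 14); cutting uses 168 of 168 (binding); paper uses 124 of 133 (slack = 9); ink uses 94 of 94 (binding).
Since collating, paper are not tight, their duals are 0.
Dual feasibility on the basic columns requires 2·y_cutting + 2·y_ink = 21, 4·y_cutting + 2·y_ink = 30.
This yields shadow prices y_cutting = 4.5, y_ink = 6.
Δz = y_ink·Δb = 6 × (-3) = -18, so new z* = 1320 − 18 = 1302.

1302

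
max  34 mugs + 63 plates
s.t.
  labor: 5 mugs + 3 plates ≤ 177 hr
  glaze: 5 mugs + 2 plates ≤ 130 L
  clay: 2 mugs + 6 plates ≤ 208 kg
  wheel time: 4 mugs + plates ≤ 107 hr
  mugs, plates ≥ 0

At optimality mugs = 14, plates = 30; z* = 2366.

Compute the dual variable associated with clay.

9.5

At the optimum: labor uses 160 of 177 (slack = 17); glaze uses 130 of 130 (binding); clay uses 208 of 208 (binding); wheel time uses 86 of 107 (slack = 21).
Since labor, wheel time are not tight, their duals are 0.
From A_Bᵀ y = c: 5·y_glaze + 2·y_clay = 34; 2·y_glaze + 6·y_clay = 63.
This yields shadow prices y_glaze = 3, y_clay = 9.5.
Shadow price of clay = 9.5.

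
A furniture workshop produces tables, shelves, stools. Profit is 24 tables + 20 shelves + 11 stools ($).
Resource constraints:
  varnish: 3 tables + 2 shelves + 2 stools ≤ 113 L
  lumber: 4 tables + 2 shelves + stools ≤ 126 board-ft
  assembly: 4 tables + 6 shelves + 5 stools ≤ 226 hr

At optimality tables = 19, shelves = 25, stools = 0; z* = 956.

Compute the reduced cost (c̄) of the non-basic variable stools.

At the optimum: varnish uses 107 of 113 (slack = 6); lumber uses 126 of 126 (binding); assembly uses 226 of 226 (binding).
Slack constraints have shadow price 0 (complementary slackness).
Dual feasibility on the basic columns requires 4·y_lumber + 4·y_assembly = 24, 2·y_lumber + 6·y_assembly = 20.
This yields shadow prices y_lumber = 4, y_assembly = 2.
Reduced cost of stools: c₃ − yᵀa₃ = 11 − (4·1 + 2·5) = 11 − 14 = -3.

-3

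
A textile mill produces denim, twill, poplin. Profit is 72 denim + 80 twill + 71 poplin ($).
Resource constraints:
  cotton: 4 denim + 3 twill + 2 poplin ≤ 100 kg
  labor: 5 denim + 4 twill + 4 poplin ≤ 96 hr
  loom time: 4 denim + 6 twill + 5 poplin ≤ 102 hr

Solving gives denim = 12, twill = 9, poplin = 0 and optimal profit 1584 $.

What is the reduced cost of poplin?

At the optimum: cotton uses 75 of 100 (slack = 25); labor uses 96 of 96 (binding); loom time uses 102 of 102 (binding).
By complementary slackness, y = 0 for the non-binding constraint.
From A_Bᵀ y = c: 5·y_labor + 4·y_loom time = 72; 4·y_labor + 6·y_loom time = 80.
Solving: y_labor = 8, y_loom time = 8.
Reduced cost of poplin: c₃ − yᵀa₃ = 71 − (8·4 + 8·5) = 71 − 72 = -1.

-1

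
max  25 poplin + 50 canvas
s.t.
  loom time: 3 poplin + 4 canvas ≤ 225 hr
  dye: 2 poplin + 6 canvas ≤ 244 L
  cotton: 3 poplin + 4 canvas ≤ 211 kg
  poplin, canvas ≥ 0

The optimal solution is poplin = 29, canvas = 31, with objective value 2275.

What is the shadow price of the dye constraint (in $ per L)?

Check each constraint at x*: loom time 211/225 (slack 14); dye 244/244 (tight); cotton 211/211 (tight).
By complementary slackness, y = 0 for the non-binding constraint.
Dual feasibility on the basic columns requires 2·y_dye + 3·y_cotton = 25, 6·y_dye + 4·y_cotton = 50.
→ y_dye = 5 and y_cotton = 5.
Shadow price of dye = 5.

5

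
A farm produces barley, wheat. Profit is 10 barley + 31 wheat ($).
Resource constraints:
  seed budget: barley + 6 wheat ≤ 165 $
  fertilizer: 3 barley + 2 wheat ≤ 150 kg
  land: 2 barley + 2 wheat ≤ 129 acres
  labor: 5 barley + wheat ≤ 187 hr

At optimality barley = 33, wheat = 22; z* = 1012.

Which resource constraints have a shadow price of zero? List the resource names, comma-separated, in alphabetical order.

fertilizer, land

seed budget: 165/165 (binding)
fertilizer: 143/150 (slack 7)
land: 110/129 (slack 19)
labor: 187/187 (binding)
By complementary slackness, a constraint with positive slack has shadow price 0 → fertilizer, land.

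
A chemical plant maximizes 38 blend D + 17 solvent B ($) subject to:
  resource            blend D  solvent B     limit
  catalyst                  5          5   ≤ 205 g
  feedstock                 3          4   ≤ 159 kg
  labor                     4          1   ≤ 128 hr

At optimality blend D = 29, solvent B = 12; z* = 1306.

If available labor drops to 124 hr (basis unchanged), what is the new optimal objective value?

1278

At the optimum: catalyst uses 205 of 205 (binding); feedstock uses 135 of 159 (slack = 24); labor uses 128 of 128 (binding).
By complementary slackness, y = 0 for the non-binding constraint.
The binding rows give the dual system: 5·y_catalyst + 4·y_labor = 38 and 5·y_catalyst + 1·y_labor = 17.
This yields shadow prices y_catalyst = 2, y_labor = 7.
Δz = y_labor·Δb = 7 × (-4) = -28, so new z* = 1306 − 28 = 1278.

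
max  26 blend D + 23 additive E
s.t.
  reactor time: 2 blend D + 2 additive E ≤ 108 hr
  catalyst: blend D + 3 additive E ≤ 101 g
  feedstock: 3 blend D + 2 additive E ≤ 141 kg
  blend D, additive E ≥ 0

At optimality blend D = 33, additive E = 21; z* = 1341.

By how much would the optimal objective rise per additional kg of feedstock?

3

Check each constraint at x*: reactor time 108/108 (tight); catalyst 96/101 (slack 5); feedstock 141/141 (tight).
Slack constraints have shadow price 0 (complementary slackness).
Dual feasibility on the basic columns requires 2·y_reactor time + 3·y_feedstock = 26, 2·y_reactor time + 2·y_feedstock = 23.
Solving: y_reactor time = 8.5, y_feedstock = 3.
Shadow price of feedstock = 3.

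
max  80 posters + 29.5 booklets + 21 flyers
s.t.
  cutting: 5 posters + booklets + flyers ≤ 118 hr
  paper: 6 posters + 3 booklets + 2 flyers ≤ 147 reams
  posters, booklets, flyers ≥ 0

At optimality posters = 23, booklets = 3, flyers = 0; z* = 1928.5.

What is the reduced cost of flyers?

-1

At the optimum: cutting uses 118 of 118 (binding); paper uses 147 of 147 (binding).
The binding rows give the dual system: 5·y_cutting + 6·y_paper = 80 and 1·y_cutting + 3·y_paper = 29.5.
Solving: y_cutting = 7, y_paper = 7.5.
Reduced cost of flyers: c₃ − yᵀa₃ = 21 − (7·1 + 7.5·2) = 21 − 22 = -1.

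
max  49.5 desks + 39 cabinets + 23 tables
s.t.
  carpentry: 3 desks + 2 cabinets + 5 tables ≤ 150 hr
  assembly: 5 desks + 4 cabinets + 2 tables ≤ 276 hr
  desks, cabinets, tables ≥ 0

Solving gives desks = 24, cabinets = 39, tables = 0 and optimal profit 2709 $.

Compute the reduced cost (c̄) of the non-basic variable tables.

At the optimum: carpentry uses 150 of 150 (binding); assembly uses 276 of 276 (binding).
From A_Bᵀ y = c: 3·y_carpentry + 5·y_assembly = 49.5; 2·y_carpentry + 4·y_assembly = 39.
Solving: y_carpentry = 1.5, y_assembly = 9.
Reduced cost of tables: c₃ − yᵀa₃ = 23 − (1.5·5 + 9·2) = 23 − 25.5 = -2.5.

-2.5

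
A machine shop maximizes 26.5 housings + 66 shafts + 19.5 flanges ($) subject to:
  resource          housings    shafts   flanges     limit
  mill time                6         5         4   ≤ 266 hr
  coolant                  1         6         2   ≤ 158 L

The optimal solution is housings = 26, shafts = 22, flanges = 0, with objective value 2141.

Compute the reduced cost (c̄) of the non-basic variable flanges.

At the optimum: mill time uses 266 of 266 (binding); coolant uses 158 of 158 (binding).
The binding rows give the dual system: 6·y_mill time + 1·y_coolant = 26.5 and 5·y_mill time + 6·y_coolant = 66.
→ y_mill time = 3 and y_coolant = 8.5.
Reduced cost of flanges: c₃ − yᵀa₃ = 19.5 − (3·4 + 8.5·2) = 19.5 − 29 = -9.5.

-9.5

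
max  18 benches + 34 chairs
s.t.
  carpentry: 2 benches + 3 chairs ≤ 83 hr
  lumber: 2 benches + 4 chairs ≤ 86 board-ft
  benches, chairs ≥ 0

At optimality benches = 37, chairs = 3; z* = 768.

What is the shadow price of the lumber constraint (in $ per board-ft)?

7

Check each constraint at x*: carpentry 83/83 (tight); lumber 86/86 (tight).
Dual feasibility on the basic columns requires 2·y_carpentry + 2·y_lumber = 18, 3·y_carpentry + 4·y_lumber = 34.
→ y_carpentry = 2 and y_lumber = 7.
Shadow price of lumber = 7.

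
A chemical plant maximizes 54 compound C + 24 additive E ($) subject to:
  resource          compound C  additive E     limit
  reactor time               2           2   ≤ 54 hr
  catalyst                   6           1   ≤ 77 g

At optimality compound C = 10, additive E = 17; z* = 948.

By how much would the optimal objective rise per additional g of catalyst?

Both reactor time and catalyst are binding at x*.
The binding rows give the dual system: 2·y_reactor time + 6·y_catalyst = 54 and 2·y_reactor time + 1·y_catalyst = 24.
This yields shadow prices y_reactor time = 9, y_catalyst = 6.
Shadow price of catalyst = 6.

6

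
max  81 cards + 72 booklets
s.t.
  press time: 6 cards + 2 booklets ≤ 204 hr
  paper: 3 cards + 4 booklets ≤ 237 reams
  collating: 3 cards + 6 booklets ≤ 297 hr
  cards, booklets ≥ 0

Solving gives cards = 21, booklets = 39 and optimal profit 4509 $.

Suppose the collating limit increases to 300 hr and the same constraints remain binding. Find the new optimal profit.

4536

At the optimum: press time uses 204 of 204 (binding); paper uses 219 of 237 (slack = 18); collating uses 297 of 297 (binding).
Slack constraints have shadow price 0 (complementary slackness).
The binding rows give the dual system: 6·y_press time + 3·y_collating = 81 and 2·y_press time + 6·y_collating = 72.
→ y_press time = 9 and y_collating = 9.
Δz = y_collating·Δb = 9 × (3) = 27, so new z* = 4509 + 27 = 4536.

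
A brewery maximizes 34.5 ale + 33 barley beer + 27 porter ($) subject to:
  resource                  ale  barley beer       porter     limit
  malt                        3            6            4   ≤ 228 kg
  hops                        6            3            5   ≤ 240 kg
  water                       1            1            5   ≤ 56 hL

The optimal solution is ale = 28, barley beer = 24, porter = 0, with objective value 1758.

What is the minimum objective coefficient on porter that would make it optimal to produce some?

Binding: malt and hops. Non-binding: water (4 unused).
By complementary slackness, y = 0 for the non-binding constraint.
Dual feasibility on the basic columns requires 3·y_malt + 6·y_hops = 34.5, 6·y_malt + 3·y_hops = 33.
Solving: y_malt = 3.5, y_hops = 4.
porter enters the basis when its profit ≥ yᵀa₃ = 3.5·4 + 4·5 = 34.

34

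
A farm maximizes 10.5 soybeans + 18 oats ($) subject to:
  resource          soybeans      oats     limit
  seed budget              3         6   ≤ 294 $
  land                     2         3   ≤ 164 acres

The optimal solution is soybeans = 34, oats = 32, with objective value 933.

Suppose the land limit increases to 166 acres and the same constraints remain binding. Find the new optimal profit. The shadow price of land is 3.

Δb = 2, so new z* = 933 + (3)·(2) = 933 + 6 = 939.

939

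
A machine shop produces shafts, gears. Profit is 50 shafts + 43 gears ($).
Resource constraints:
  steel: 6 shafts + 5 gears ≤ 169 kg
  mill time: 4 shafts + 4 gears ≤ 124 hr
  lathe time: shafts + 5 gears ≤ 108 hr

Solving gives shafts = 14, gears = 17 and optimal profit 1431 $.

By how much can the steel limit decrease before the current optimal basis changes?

Binding constraints: steel, mill time. The basis is B = [[6,5],[4,4]] with det 4.
Per unit decrease in steel, x* moves by d = (-1, 1).
The basis stays optimal until lathe time becomes binding; allowable decrease = 2.25 kg.

2.25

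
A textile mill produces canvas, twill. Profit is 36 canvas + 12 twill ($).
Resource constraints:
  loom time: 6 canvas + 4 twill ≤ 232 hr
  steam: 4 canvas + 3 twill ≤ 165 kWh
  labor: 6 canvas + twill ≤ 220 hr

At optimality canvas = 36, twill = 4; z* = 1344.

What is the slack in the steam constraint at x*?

steam used = 4·36 + 3·4 = 156; slack = 165 − 156 = 9.

9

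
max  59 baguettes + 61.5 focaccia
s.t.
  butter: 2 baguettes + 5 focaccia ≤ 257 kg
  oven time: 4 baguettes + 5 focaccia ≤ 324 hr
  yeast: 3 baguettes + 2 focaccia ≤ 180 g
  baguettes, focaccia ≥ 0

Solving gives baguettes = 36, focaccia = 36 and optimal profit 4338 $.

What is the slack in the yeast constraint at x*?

0

yeast used = 3·36 + 2·36 = 180; slack = 180 − 180 = 0.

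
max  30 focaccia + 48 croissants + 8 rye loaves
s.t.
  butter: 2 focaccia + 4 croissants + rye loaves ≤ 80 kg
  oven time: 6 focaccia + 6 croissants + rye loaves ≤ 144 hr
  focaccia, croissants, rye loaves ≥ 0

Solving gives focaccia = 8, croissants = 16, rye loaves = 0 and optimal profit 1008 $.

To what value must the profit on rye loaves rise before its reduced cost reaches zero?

At the optimum: butter uses 80 of 80 (binding); oven time uses 144 of 144 (binding).
The binding rows give the dual system: 2·y_butter + 6·y_oven time = 30 and 4·y_butter + 6·y_oven time = 48.
This yields shadow prices y_butter = 9, y_oven time = 2.
rye loaves enters the basis when its profit ≥ yᵀa₃ = 9·1 + 2·1 = 11.

11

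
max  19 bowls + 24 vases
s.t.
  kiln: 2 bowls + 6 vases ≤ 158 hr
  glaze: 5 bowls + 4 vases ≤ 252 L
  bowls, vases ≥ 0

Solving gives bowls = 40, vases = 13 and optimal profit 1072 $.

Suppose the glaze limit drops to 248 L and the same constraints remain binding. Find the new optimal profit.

1060

Both kiln and glaze are binding at x*.
Dual feasibility on the basic columns requires 2·y_kiln + 5·y_glaze = 19, 6·y_kiln + 4·y_glaze = 24.
Solving: y_kiln = 2, y_glaze = 3.
Δz = y_glaze·Δb = 3 × (-4) = -12, so new z* = 1072 − 12 = 1060.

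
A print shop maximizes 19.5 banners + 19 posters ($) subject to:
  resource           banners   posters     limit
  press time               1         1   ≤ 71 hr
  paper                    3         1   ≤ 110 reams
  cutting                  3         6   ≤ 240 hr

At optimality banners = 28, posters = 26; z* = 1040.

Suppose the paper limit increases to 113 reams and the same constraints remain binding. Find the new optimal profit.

1052

Binding: paper and cutting. Non-binding: press time (17 unused).
By complementary slackness, y = 0 for the non-binding constraint.
From A_Bᵀ y = c: 3·y_paper + 3·y_cutting = 19.5; 1·y_paper + 6·y_cutting = 19.
→ y_paper = 4 and y_cutting = 2.5.
Δz = y_paper·Δb = 4 × (3) = 12, so new z* = 1040 + 12 = 1052.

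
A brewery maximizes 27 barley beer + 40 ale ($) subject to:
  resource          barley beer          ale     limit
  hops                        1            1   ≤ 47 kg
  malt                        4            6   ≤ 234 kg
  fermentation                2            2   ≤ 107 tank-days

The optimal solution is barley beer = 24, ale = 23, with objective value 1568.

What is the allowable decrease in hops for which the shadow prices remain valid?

8

Binding constraints: hops, malt. The basis is B = [[1,1],[4,6]] with det 2.
Per unit decrease in hops, x* moves by d = (-3, 2).
The basis stays optimal until barley beer reaches 0; allowable decrease = 8 kg.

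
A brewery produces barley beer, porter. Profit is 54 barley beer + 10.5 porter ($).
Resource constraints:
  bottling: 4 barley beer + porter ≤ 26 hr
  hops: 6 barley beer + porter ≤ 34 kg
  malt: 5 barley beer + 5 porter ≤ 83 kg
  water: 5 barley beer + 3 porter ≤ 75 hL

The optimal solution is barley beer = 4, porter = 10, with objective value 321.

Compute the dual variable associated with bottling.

Binding: bottling and hops. Non-binding: malt (13 unused), water (25 unused).
Since malt, water are not tight, their duals are 0.
The binding rows give the dual system: 4·y_bottling + 6·y_hops = 54 and 1·y_bottling + 1·y_hops = 10.5.
This yields shadow prices y_bottling = 4.5, y_hops = 6.
Shadow price of bottling = 4.5.

4.5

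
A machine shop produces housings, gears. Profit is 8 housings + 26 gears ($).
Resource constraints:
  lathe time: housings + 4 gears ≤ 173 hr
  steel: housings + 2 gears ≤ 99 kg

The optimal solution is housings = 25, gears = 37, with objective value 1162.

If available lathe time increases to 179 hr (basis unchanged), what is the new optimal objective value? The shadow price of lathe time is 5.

1192

Δb = 6, so new z* = 1162 + (5)·(6) = 1162 + 30 = 1192.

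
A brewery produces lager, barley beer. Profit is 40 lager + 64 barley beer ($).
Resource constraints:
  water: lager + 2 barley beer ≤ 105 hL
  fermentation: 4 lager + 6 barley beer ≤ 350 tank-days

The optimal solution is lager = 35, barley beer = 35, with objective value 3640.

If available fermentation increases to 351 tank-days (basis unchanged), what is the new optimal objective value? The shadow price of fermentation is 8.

3648

Δb = 1, so new z* = 3640 + (8)·(1) = 3640 + 8 = 3648.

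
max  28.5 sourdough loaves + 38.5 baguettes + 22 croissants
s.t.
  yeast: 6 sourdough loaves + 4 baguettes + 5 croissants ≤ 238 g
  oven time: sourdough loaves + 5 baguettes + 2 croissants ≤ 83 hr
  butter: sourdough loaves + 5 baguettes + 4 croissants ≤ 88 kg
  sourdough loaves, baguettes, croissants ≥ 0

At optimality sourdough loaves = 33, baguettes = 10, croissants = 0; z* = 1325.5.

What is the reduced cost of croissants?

-7

Binding: yeast and oven time. Non-binding: butter (5 unused).
Slack constraints have shadow price 0 (complementary slackness).
The binding rows give the dual system: 6·y_yeast + 1·y_oven time = 28.5 and 4·y_yeast + 5·y_oven time = 38.5.
Solving: y_yeast = 4, y_oven time = 4.5.
Reduced cost of croissants: c₃ − yᵀa₃ = 22 − (4·5 + 4.5·2) = 22 − 29 = -7.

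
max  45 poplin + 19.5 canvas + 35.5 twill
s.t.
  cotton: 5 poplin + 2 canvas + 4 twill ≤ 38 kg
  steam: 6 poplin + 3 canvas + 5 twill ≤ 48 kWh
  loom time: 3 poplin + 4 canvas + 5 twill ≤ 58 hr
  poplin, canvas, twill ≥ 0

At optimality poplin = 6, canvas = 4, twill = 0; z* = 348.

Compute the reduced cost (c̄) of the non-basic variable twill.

-1

Binding: cotton and steam. Non-binding: loom time (24 unused).
By complementary slackness, y = 0 for the non-binding constraint.
Dual feasibility on the basic columns requires 5·y_cotton + 6·y_steam = 45, 2·y_cotton + 3·y_steam = 19.5.
This yields shadow prices y_cotton = 6, y_steam = 2.5.
Reduced cost of twill: c₃ − yᵀa₃ = 35.5 − (6·4 + 2.5·5) = 35.5 − 36.5 = -1.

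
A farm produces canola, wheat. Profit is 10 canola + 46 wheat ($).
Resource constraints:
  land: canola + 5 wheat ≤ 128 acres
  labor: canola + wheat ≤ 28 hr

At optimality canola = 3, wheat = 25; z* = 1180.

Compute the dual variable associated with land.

Both land and labor are binding at x*.
Dual feasibility on the basic columns requires 1·y_land + 1·y_labor = 10, 5·y_land + 1·y_labor = 46.
→ y_land = 9 and y_labor = 1.
Shadow price of land = 9.

9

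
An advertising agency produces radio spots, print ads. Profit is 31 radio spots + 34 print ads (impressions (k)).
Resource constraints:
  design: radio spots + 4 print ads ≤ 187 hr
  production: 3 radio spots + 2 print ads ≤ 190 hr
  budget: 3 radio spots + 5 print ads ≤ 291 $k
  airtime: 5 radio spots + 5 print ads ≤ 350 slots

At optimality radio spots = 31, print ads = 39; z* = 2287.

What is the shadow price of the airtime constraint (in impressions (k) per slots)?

At the optimum: design uses 187 of 187 (binding); production uses 171 of 190 (slack = 19); budget uses 288 of 291 (slack = 3); airtime uses 350 of 350 (binding).
Since production, budget are not tight, their duals are 0.
The binding rows give the dual system: 1·y_design + 5·y_airtime = 31 and 4·y_design + 5·y_airtime = 34.
Solving: y_design = 1, y_airtime = 6.
Shadow price of airtime = 6.

6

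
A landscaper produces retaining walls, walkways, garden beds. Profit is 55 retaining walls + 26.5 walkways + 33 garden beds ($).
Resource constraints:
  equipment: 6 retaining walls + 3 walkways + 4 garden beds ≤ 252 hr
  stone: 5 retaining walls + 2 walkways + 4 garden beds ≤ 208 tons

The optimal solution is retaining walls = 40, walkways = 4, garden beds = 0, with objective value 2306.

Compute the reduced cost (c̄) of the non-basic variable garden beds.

At the optimum: equipment uses 252 of 252 (binding); stone uses 208 of 208 (binding).
The binding rows give the dual system: 6·y_equipment + 5·y_stone = 55 and 3·y_equipment + 2·y_stone = 26.5.
This yields shadow prices y_equipment = 7.5, y_stone = 2.
Reduced cost of garden beds: c₃ − yᵀa₃ = 33 − (7.5·4 + 2·4) = 33 − 38 = -5.

-5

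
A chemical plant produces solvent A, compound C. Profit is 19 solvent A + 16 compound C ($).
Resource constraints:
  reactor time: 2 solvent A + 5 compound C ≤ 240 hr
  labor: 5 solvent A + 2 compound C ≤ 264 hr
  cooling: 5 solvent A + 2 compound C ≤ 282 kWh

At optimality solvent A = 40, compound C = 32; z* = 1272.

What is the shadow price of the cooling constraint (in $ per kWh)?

0

Check each constraint at x*: reactor time 240/240 (tight); labor 264/264 (tight); cooling 264/282 (slack 18).
Slack constraints have shadow price 0 (complementary slackness).
Dual feasibility on the basic columns requires 2·y_reactor time + 5·y_labor = 19, 5·y_reactor time + 2·y_labor = 16.
→ y_reactor time = 2 and y_labor = 3.
Shadow price of cooling = 0.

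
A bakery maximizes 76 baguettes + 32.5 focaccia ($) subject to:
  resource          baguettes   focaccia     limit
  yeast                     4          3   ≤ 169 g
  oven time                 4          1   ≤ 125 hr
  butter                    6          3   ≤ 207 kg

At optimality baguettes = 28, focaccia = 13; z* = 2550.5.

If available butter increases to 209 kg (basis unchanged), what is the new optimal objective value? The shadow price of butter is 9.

2568.5

Δb = 2, so new z* = 2550.5 + (9)·(2) = 2550.5 + 18 = 2568.5.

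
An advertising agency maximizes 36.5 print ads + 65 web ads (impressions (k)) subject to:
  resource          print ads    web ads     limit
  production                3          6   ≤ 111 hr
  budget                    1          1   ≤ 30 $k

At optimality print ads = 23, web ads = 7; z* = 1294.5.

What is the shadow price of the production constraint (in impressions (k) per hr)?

9.5

Check each constraint at x*: production 111/111 (tight); budget 30/30 (tight).
The binding rows give the dual system: 3·y_production + 1·y_budget = 36.5 and 6·y_production + 1·y_budget = 65.
Solving: y_production = 9.5, y_budget = 8.
Shadow price of production = 9.5.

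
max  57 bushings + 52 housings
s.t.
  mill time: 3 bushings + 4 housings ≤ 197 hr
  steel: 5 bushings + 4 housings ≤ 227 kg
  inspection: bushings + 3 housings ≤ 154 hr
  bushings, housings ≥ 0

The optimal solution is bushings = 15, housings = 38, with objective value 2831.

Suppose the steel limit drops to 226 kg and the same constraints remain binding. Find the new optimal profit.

2822

Binding: mill time and steel. Non-binding: inspection (25 unused).
By complementary slackness, y = 0 for the non-binding constraint.
From A_Bᵀ y = c: 3·y_mill time + 5·y_steel = 57; 4·y_mill time + 4·y_steel = 52.
Solving: y_mill time = 4, y_steel = 9.
Δz = y_steel·Δb = 9 × (-1) = -9, so new z* = 2831 − 9 = 2822.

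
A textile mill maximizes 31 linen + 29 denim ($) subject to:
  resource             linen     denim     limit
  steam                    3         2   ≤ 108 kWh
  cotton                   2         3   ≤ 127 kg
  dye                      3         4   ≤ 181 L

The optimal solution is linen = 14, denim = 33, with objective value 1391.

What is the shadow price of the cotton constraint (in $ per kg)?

5

Check each constraint at x*: steam 108/108 (tight); cotton 127/127 (tight); dye 174/181 (slack 7).
Slack constraints have shadow price 0 (complementary slackness).
From A_Bᵀ y = c: 3·y_steam + 2·y_cotton = 31; 2·y_steam + 3·y_cotton = 29.
→ y_steam = 7 and y_cotton = 5.
Shadow price of cotton = 5.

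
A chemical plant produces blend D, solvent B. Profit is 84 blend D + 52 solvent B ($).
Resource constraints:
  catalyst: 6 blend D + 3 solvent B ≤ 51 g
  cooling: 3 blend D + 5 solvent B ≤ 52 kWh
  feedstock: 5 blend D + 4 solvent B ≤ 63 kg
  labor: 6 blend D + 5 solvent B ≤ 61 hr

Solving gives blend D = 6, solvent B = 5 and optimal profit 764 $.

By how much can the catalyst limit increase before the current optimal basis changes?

10

Binding constraints: catalyst, labor. The basis is B = [[6,3],[6,5]] with det 12.
Per unit increase in catalyst, x* moves by d = (0.4167, -0.5).
The basis stays optimal until solvent B reaches 0; allowable increase = 10 g.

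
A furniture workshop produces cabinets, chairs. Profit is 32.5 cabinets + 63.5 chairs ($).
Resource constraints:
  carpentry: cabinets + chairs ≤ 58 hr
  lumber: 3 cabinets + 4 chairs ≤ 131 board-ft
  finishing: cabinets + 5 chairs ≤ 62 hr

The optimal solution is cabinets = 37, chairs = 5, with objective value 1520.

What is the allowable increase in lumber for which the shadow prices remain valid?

Binding constraints: lumber, finishing. The basis is B = [[3,4],[1,5]] with det 11.
Per unit increase in lumber, x* moves by d = (0.4545, -0.0909).
The basis stays optimal until carpentry becomes binding; allowable increase = 44 board-ft.

44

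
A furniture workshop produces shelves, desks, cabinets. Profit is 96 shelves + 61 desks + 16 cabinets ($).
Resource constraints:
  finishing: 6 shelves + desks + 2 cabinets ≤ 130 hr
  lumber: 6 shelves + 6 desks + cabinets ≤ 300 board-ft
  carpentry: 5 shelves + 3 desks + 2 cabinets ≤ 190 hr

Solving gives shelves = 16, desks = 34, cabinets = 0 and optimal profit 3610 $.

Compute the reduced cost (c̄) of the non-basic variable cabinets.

At the optimum: finishing uses 130 of 130 (binding); lumber uses 300 of 300 (binding); carpentry uses 182 of 190 (slack = 8).
By complementary slackness, y = 0 for the non-binding constraint.
From A_Bᵀ y = c: 6·y_finishing + 6·y_lumber = 96; 1·y_finishing + 6·y_lumber = 61.
Solving: y_finishing = 7, y_lumber = 9.
Reduced cost of cabinets: c₃ − yᵀa₃ = 16 − (7·2 + 9·1) = 16 − 23 = -7.

-7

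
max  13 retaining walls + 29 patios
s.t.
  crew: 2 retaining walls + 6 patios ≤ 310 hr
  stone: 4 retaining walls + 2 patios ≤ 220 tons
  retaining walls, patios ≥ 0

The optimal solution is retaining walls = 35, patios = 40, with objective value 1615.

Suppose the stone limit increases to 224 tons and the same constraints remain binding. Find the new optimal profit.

1619

Check each constraint at x*: crew 310/310 (tight); stone 220/220 (tight).
Dual feasibility on the basic columns requires 2·y_crew + 4·y_stone = 13, 6·y_crew + 2·y_stone = 29.
This yields shadow prices y_crew = 4.5, y_stone = 1.
Δz = y_stone·Δb = 1 × (4) = 4, so new z* = 1615 + 4 = 1619.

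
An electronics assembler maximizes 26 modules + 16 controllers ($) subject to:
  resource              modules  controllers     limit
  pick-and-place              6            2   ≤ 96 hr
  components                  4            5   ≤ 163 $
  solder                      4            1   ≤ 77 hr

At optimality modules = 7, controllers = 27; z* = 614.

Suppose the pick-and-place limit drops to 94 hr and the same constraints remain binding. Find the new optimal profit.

608

Binding: pick-and-place and components. Non-binding: solder (22 unused).
Slack constraints have shadow price 0 (complementary slackness).
Dual feasibility on the basic columns requires 6·y_pick-and-place + 4·y_components = 26, 2·y_pick-and-place + 5·y_components = 16.
This yields shadow prices y_pick-and-place = 3, y_components = 2.
Δz = y_pick-and-place·Δb = 3 × (-2) = -6, so new z* = 614 − 6 = 608.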